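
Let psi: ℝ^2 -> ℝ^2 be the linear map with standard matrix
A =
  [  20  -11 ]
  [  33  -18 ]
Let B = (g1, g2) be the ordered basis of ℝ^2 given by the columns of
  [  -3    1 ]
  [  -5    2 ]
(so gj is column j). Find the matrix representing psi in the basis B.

[[1, 1], [-2, 1]]

Let P have columns g1, g2. Then [psi]_B = P^(-1) A P.
Here det P = -1, so P^(-1) is integer; computing A P first and then P^(-1)(A P) gives [[1, 1], [-2, 1]].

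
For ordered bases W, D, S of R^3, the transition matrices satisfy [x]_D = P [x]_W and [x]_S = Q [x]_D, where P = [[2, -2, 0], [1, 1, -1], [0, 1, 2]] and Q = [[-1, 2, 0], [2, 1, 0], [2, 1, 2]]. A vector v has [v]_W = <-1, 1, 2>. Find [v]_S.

<0, -10, 0>

First [v]_D = P [v]_W = <-4, -2, 5>.
Then [v]_S = Q [v]_D = <0, -10, 0>.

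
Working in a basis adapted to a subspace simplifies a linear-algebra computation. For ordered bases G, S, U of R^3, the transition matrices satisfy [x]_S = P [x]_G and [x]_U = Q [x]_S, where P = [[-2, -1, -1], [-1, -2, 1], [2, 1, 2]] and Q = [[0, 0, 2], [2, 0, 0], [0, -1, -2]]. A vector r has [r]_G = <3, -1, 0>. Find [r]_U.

<10, -10, -9>

Composing the changes, [r]_U = Q P [r]_G.
Q P = [[4, 2, 4], [-4, -2, -2], [-3, 0, -5]]; applying this to <3, -1, 0> gives <10, -10, -9>.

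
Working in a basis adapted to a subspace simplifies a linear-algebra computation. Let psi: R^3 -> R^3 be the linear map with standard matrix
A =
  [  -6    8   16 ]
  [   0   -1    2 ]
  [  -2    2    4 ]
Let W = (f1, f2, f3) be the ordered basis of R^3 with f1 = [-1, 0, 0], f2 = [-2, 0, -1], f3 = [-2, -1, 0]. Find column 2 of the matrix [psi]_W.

[0, 0, 2]

Compute psi(f2) = A f2 = [-4, -2, 0] in standard coordinates.
Then write this in W-coordinates: solve for y in y_1 f1 + ... + y_3 f3 = [-4, -2, 0].
This gives y = [0, 0, 2], which is column 2 of [psi]_W.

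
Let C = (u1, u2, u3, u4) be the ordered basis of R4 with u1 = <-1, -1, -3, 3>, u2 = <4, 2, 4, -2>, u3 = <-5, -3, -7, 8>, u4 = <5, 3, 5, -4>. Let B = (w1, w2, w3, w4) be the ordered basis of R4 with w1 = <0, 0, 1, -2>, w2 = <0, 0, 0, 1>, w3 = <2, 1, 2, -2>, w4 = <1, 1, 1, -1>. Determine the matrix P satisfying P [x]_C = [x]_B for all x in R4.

Take x = uj: its C-coordinates are the j-th standard unit vector, so P e_j — column j of P — equals [uj]_B.
u1 = -2w1 - 2w2 + 0·w3 - w4, giving column 1 = <-2, -2, 0, -1>; repeating for each j gives P = [[-2, 0, -2, 0], [-2, 2, -1, 1], [0, 2, -2, 2], [-1, 0, -1, 1]].

[[-2, 0, -2, 0], [-2, 2, -1, 1], [0, 2, -2, 2], [-1, 0, -1, 1]]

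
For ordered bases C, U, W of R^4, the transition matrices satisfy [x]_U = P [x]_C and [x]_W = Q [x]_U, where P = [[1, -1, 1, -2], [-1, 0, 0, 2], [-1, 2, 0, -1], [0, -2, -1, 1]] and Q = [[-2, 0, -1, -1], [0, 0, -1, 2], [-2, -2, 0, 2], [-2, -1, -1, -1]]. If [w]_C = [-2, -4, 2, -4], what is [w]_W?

[-24, 6, -8, -18]

First [w]_U = P [w]_C = [12, -6, -2, 2].
Then [w]_W = Q [w]_U = [-24, 6, -8, -18].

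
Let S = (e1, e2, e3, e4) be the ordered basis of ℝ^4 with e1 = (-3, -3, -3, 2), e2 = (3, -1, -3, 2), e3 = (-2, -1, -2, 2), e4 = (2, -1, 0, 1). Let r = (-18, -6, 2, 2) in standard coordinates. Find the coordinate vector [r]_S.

(2, -4, 2, 2)

Write r = c_1 e1 + ... + c_4 e4 and solve for the c_i.
Gaussian elimination on [M | r] yields c = (2, -4, 2, 2).
Check: 2e1 - 4e2 + 2e3 + 2e4 = (-18, -6, 2, 2).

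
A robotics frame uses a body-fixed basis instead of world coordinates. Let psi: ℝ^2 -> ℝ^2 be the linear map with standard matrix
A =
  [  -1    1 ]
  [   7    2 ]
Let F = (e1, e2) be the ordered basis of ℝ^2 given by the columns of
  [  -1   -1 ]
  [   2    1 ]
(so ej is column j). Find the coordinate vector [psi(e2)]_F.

Compute psi(e2) = A e2 = <2, -5> in standard coordinates.
Then write this in F-coordinates: solve for y in y_1 e1 + y_2 e2 = <2, -5>.
This gives y = <-3, 1>, which is column 2 of [psi]_F.

<-3, 1>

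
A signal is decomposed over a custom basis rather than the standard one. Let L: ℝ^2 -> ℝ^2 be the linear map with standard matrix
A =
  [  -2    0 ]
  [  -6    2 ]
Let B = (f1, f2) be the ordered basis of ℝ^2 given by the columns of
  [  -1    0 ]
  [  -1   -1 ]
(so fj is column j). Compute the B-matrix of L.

[[-2, 0], [-2, 2]]

Let P have columns f1, f2. Then [L]_B = P^(-1) A P.
Here det P = 1, so P^(-1) is integer; computing A P first and then P^(-1)(A P) gives [[-2, 0], [-2, 2]].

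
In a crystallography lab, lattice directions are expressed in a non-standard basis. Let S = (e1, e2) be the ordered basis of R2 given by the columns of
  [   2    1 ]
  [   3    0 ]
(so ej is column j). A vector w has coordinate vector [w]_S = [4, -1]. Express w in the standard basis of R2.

[7, 12]

w = M [w]_S, where M has columns e1, e2.
Carrying out the matrix-vector product, w = [7, 12].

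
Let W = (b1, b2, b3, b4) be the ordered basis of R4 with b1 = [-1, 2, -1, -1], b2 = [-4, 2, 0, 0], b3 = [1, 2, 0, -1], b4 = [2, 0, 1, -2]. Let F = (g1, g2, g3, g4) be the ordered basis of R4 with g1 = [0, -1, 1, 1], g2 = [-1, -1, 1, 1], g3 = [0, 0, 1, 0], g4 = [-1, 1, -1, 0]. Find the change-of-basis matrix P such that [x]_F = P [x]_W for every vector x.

Column j of P is [bj]_F, since P maps W-coordinates to F-coordinates.
Expressing b1 in F: b1 = -g1 + 0·g2 + g3 + g4, so column 1 of P is [-1, 0, 1, 1].
Doing the same for each bj gives P = [[-1, -2, 1, -2], [0, 2, -2, 0], [1, 2, 2, 1], [1, 2, 1, -2]].

[[-1, -2, 1, -2], [0, 2, -2, 0], [1, 2, 2, 1], [1, 2, 1, -2]]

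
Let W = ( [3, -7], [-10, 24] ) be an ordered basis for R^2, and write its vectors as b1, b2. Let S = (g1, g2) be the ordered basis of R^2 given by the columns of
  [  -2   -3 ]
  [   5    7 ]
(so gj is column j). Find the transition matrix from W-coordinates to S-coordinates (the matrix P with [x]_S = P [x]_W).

Column j of P is [bj]_S, since P maps W-coordinates to S-coordinates.
Expressing b1 in S: b1 = 0·g1 - g2, so column 1 of P is [0, -1].
Doing the same for each bj gives P = [[0, 2], [-1, 2]].

[[0, 2], [-1, 2]]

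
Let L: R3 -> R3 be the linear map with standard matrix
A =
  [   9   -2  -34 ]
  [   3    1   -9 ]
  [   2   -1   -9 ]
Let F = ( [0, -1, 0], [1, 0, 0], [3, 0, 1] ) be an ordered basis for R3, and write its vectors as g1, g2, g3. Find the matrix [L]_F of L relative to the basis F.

[[1, -3, 0], [-1, 3, 2], [1, 2, -3]]

Let P have columns g1, ..., g3. Then [L]_F = P^(-1) A P.
Here det P = 1, so P^(-1) is integer; computing A P first and then P^(-1)(A P) gives [[1, -3, 0], [-1, 3, 2], [1, 2, -3]].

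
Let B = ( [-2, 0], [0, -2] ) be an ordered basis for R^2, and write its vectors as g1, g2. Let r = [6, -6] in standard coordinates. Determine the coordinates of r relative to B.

[-3, 3]

[r]_B is the unique c with M c = r, where M has columns g1, g2.
System: -2c_1 + 0c_2 = 6, 0c_1 - 2c_2 = -6; solving gives c_1 = -3, c_2 = 3.
Check: -3g1 + 3g2 = [6, -6].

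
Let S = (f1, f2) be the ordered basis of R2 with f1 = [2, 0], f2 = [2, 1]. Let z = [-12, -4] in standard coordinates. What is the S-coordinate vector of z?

Write z = c_1 f1 + c_2 f2 and solve for the c_i.
System: 2c_1 + 2c_2 = -12, 0c_1 + c_2 = -4; solving gives c_1 = -2, c_2 = -4.
Check: -2f1 - 4f2 = [-12, -4].

[-2, -4]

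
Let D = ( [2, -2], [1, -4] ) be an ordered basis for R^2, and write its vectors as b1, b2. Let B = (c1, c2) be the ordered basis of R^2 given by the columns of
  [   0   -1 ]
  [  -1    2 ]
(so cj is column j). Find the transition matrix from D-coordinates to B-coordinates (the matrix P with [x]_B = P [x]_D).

Take x = bj: its D-coordinates are the j-th standard unit vector, so P e_j — column j of P — equals [bj]_B.
b1 = -2c1 - 2c2, giving column 1 = [-2, -2]; repeating for each j gives P = [[-2, 2], [-2, -1]].

[[-2, 2], [-2, -1]]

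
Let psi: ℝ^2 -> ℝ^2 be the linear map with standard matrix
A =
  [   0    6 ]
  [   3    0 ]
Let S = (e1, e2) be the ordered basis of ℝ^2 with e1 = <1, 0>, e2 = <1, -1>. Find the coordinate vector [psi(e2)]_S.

<-3, -3>

Compute psi(e2) = A e2 = <-6, 3> in standard coordinates.
Then write this in S-coordinates: solve for y in y_1 e1 + y_2 e2 = <-6, 3>.
This gives y = <-3, -3>, which is column 2 of [psi]_S.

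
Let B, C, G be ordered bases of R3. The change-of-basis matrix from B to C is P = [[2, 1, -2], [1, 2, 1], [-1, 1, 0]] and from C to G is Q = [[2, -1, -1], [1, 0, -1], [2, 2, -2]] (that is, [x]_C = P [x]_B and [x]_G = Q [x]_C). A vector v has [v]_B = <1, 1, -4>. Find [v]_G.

<23, 11, 20>

Composing the changes, [v]_G = Q P [v]_B.
Q P = [[4, -1, -5], [3, 0, -2], [8, 4, -2]]; applying this to <1, 1, -4> gives <23, 11, 20>.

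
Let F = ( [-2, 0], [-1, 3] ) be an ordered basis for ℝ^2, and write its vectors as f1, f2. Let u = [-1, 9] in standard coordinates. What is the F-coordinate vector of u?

[-1, 3]

We seek scalars with c_1 f1 + c_2 f2 = u; equivalently solve M c = u where the columns of M are f1, f2.
System: -2c_1 - c_2 = -1, 0c_1 + 3c_2 = 9; solving gives c_1 = -1, c_2 = 3.
Check: -f1 + 3f2 = [-1, 9].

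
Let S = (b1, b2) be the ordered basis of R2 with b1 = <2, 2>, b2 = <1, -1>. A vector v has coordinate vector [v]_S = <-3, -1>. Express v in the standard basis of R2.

<-7, -5>

The coordinates say v = -3b1 - b2; adding the scaled basis vectors gives <-7, -5>.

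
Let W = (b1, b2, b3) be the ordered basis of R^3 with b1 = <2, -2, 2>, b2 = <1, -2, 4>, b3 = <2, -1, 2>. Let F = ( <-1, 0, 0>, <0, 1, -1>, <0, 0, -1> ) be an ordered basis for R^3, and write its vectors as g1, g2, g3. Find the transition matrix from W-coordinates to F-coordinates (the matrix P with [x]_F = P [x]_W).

Let M have columns bj and N have columns gj. Then for every x, N [x]_F = x = M [x]_W, so P = N^(-1) M.
Since det N = 1, N^(-1) has integer entries; multiplying gives P = [[-2, -1, -2], [-2, -2, -1], [0, -2, -1]].

[[-2, -1, -2], [-2, -2, -1], [0, -2, -1]]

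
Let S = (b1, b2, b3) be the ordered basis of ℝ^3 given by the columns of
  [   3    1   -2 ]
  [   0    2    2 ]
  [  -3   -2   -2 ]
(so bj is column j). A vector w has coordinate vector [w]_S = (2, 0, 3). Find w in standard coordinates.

(0, 6, -12)

w = M [w]_S, where M has columns b1, ..., b3.
Carrying out the matrix-vector product, w = (0, 6, -12).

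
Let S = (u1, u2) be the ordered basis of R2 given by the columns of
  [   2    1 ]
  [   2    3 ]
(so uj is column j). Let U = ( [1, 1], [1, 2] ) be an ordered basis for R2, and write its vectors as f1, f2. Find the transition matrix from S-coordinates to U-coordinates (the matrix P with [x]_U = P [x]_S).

Column j of P is [uj]_U, since P maps S-coordinates to U-coordinates.
Expressing u1 in U: u1 = 2f1 + 0·f2, so column 1 of P is [2, 0].
Doing the same for each uj gives P = [[2, -1], [0, 2]].

[[2, -1], [0, 2]]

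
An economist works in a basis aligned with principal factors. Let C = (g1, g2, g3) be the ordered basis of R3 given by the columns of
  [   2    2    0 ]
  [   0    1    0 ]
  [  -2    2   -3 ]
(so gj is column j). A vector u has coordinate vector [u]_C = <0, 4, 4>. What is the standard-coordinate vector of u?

By definition u = 0·g1 + 4g2 + 4g3.
Summing componentwise gives <8, 4, -4>.

<8, 4, -4>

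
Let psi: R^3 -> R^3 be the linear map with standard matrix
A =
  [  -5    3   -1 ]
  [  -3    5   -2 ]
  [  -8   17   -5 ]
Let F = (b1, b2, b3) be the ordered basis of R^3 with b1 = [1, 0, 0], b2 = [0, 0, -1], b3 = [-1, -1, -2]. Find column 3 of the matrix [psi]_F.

[2, 3, -2]

Column 3 of [psi]_F is the F-coordinate vector of psi(b3).
In standard coordinates psi(b3) = A b3 = [4, 2, 1].
Converting to F: [4, 2, 1] = 2b1 + 3b2 - 2b3, so the coordinate vector is [2, 3, -2].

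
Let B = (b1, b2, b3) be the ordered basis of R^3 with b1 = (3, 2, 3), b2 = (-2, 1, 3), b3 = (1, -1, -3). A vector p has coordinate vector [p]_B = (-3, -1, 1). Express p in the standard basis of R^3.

p = M [p]_B, where M has columns b1, ..., b3.
Carrying out the matrix-vector product, p = (-6, -8, -15).

(-6, -8, -15)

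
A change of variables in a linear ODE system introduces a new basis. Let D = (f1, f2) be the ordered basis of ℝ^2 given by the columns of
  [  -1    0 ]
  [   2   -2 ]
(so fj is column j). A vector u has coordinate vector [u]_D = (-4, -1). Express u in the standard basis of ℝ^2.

u = M [u]_D, where M has columns f1, f2.
Carrying out the matrix-vector product, u = (4, -6).

(4, -6)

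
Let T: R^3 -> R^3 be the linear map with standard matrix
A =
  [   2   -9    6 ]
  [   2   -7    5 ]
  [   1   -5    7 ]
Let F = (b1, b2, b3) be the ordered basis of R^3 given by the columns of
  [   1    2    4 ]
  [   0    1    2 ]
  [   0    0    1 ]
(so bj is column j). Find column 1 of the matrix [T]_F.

Column 1 of [T]_F is the F-coordinate vector of T(b1).
In standard coordinates T(b1) = A b1 = [2, 2, 1].
Converting to F: [2, 2, 1] = -2b1 + 0·b2 + b3, so the coordinate vector is [-2, 0, 1].

[-2, 0, 1]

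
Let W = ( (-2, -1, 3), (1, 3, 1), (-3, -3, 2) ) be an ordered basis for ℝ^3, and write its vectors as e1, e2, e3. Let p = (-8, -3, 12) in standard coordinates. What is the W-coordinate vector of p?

Write p = c_1 e1 + ... + c_3 e3 and solve for the c_i.
Gaussian elimination on [M | p] yields c = (3, 1, 1).
Check: 3e1 + e2 + e3 = (-8, -3, 12).

(3, 1, 1)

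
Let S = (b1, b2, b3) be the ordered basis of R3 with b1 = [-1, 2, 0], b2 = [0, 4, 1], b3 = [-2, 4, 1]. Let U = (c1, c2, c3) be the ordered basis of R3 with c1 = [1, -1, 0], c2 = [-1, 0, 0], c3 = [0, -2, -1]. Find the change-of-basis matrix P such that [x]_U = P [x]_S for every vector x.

Column j of P is [bj]_U, since P maps S-coordinates to U-coordinates.
Expressing b1 in U: b1 = -2c1 - c2 + 0·c3, so column 1 of P is [-2, -1, 0].
Doing the same for each bj gives P = [[-2, -2, -2], [-1, -2, 0], [0, -1, -1]].

[[-2, -2, -2], [-1, -2, 0], [0, -1, -1]]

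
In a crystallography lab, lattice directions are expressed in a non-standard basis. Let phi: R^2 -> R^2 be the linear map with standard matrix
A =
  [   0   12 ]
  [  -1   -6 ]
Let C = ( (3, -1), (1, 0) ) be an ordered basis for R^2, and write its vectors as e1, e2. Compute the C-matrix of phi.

[[-3, 1], [-3, -3]]

Let P have columns e1, e2. Then [phi]_C = P^(-1) A P.
Here det P = 1, so P^(-1) is integer; computing A P first and then P^(-1)(A P) gives [[-3, 1], [-3, -3]].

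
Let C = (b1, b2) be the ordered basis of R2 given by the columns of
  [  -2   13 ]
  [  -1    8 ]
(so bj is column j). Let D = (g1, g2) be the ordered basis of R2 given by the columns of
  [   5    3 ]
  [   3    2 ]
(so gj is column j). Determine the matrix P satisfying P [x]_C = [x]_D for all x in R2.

[[-1, 2], [1, 1]]

Let M have columns bj and N have columns gj. Then for every x, N [x]_D = x = M [x]_C, so P = N^(-1) M.
Since det N = 1, N^(-1) has integer entries; multiplying gives P = [[-1, 2], [1, 1]].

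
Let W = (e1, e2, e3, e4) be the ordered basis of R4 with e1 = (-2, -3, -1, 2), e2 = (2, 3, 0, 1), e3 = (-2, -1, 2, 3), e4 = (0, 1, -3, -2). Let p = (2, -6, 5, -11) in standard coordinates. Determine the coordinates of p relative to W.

(-2, -4, -3, -3)

[p]_W is the unique c with M c = p, where M has columns e1, ..., e4.
Row-reducing the augmented matrix [M | p] gives c = (-2, -4, -3, -3).
Check: -2e1 - 4e2 - 3e3 - 3e4 = (2, -6, 5, -11).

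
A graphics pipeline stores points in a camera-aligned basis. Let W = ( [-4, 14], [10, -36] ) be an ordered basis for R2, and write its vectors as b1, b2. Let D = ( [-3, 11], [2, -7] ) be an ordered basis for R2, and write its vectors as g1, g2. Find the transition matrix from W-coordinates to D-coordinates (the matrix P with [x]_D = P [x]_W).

[[0, -2], [-2, 2]]

Let M have columns bj and N have columns gj. Then for every x, N [x]_D = x = M [x]_W, so P = N^(-1) M.
Since det N = -1, N^(-1) has integer entries; multiplying gives P = [[0, -2], [-2, 2]].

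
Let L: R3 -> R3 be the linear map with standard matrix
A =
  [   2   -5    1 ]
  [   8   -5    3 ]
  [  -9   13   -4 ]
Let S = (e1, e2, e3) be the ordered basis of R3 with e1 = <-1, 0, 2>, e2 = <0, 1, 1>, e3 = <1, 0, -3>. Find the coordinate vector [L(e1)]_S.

Column 1 of [L]_S is the S-coordinate vector of L(e1).
In standard coordinates L(e1) = A e1 = <0, -2, 1>.
Converting to S: <0, -2, 1> = -3e1 - 2e2 - 3e3, so the coordinate vector is <-3, -2, -3>.

<-3, -2, -3>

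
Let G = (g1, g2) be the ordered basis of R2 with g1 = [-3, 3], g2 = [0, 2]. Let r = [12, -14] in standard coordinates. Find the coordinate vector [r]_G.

[-4, -1]

Write r = c_1 g1 + c_2 g2 and solve for the c_i.
System: -3c_1 + 0c_2 = 12, 3c_1 + 2c_2 = -14; solving gives c_1 = -4, c_2 = -1.
Check: -4g1 - g2 = [12, -14].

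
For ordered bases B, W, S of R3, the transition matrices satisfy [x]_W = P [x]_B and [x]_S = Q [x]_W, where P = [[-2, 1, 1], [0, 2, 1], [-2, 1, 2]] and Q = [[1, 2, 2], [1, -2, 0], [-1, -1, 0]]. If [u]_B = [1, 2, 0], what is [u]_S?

First [u]_W = P [u]_B = [0, 4, 0].
Then [u]_S = Q [u]_W = [8, -8, -4].

[8, -8, -4]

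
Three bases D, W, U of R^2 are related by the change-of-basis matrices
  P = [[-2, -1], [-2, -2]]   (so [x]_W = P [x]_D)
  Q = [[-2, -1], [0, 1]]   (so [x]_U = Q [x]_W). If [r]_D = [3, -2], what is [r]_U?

Apply P to get W-coordinates [-4, -2], then Q to get U-coordinates.
The result is [r]_U = [10, -2].

[10, -2]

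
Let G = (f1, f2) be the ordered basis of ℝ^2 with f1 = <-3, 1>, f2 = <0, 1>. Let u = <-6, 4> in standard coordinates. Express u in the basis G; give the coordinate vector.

<2, 2>

We seek scalars with c_1 f1 + c_2 f2 = u; equivalently solve M c = u where the columns of M are f1, f2.
System: -3c_1 + 0c_2 = -6, c_1 + c_2 = 4; solving gives c_1 = 2, c_2 = 2.
Check: 2f1 + 2f2 = <-6, 4>.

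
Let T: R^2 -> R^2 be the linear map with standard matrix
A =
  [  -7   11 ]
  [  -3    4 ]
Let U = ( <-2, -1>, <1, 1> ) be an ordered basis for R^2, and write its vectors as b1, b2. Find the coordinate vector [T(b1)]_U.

<-1, 1>

Compute T(b1) = A b1 = <3, 2> in standard coordinates.
Then write this in U-coordinates: solve for y in y_1 b1 + y_2 b2 = <3, 2>.
This gives y = <-1, 1>, which is column 1 of [T]_U.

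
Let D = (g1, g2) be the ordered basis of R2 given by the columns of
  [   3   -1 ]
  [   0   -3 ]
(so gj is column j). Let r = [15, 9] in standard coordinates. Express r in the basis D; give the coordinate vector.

[r]_D is the unique c with M c = r, where M has columns g1, g2.
System: 3c_1 - c_2 = 15, 0c_1 - 3c_2 = 9; solving gives c_1 = 4, c_2 = -3.
Check: 4g1 - 3g2 = [15, 9].

[4, -3]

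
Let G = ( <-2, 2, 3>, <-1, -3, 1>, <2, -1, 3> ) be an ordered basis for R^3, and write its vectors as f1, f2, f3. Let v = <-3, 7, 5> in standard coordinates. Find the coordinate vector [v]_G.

[v]_G is the unique c with M c = v, where M has columns f1, ..., f3.
Solving this 3x3 system gives c = (2, -1, 0).
Check: 2f1 - f2 + 0·f3 = <-3, 7, 5>.

<2, -1, 0>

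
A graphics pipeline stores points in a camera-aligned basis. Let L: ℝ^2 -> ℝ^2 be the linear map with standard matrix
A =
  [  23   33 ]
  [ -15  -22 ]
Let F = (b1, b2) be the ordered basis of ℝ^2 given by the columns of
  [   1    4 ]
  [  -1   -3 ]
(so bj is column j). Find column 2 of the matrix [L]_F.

Compute L(b2) = A b2 = <-7, 6> in standard coordinates.
Then write this in F-coordinates: solve for y in y_1 b1 + y_2 b2 = <-7, 6>.
This gives y = <-3, -1>, which is column 2 of [L]_F.

<-3, -1>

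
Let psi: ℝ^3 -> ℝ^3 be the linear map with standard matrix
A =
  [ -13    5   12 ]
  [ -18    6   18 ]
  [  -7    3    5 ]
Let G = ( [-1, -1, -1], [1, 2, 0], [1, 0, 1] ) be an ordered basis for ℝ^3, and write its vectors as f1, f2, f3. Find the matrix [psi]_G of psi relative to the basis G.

[[0, 2, 2], [-3, -2, 1], [-1, 1, 0]]

Let P have columns f1, ..., f3. Then [psi]_G = P^(-1) A P.
Here det P = 1, so P^(-1) is integer; computing A P first and then P^(-1)(A P) gives [[0, 2, 2], [-3, -2, 1], [-1, 1, 0]].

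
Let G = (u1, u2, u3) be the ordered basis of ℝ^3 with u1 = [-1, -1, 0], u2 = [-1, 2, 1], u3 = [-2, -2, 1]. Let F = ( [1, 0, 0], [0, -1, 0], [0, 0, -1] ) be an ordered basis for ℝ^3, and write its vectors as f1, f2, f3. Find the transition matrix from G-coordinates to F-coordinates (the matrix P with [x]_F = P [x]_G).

[[-1, -1, -2], [1, -2, 2], [0, -1, -1]]

Take x = uj: its G-coordinates are the j-th standard unit vector, so P e_j — column j of P — equals [uj]_F.
u1 = -f1 + f2 + 0·f3, giving column 1 = [-1, 1, 0]; repeating for each j gives P = [[-1, -1, -2], [1, -2, 2], [0, -1, -1]].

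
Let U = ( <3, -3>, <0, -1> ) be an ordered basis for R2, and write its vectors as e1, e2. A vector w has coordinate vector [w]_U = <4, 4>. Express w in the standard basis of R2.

<12, -16>

By definition w = 4e1 + 4e2.
Summing componentwise gives <12, -16>.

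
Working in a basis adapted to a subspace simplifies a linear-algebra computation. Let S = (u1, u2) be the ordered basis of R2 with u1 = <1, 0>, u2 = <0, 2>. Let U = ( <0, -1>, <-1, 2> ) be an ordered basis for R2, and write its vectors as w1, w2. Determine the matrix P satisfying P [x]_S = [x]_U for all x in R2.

Let M have columns uj and N have columns wj. Then for every x, N [x]_U = x = M [x]_S, so P = N^(-1) M.
Since det N = -1, N^(-1) has integer entries; multiplying gives P = [[-2, -2], [-1, 0]].

[[-2, -2], [-1, 0]]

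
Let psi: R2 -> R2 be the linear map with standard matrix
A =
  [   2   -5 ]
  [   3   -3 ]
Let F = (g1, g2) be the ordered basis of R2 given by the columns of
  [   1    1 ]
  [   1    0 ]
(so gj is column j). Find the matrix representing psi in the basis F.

With P the matrix whose columns are g1, g2, [psi]_F = P^(-1) A P.
Column by column: psi(g1) = A g1 = (-3, 0); its F-coordinates (0, -3) give column 1.
Continuing for each basis vector yields [psi]_F = [[0, 3], [-3, -1]].

[[0, 3], [-3, -1]]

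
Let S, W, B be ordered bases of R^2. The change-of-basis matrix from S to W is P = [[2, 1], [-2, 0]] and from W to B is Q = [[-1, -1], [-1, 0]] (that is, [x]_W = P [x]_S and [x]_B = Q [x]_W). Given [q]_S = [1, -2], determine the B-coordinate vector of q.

Composing the changes, [q]_B = Q P [q]_S.
Q P = [[0, -1], [-2, -1]]; applying this to [1, -2] gives [2, 0].

[2, 0]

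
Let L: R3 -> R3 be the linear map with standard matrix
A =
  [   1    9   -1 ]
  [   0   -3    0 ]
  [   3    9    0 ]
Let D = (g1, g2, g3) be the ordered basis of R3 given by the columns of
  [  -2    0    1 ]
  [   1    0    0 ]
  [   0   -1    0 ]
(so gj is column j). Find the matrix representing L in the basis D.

[[-3, 0, 0], [-3, 0, -3], [1, 1, 1]]

The j-th column of [L]_D is [L(gj)]_D.
L(g1) = A g1 = [7, -3, 3] = -3g1 - 3g2 + g3, so column 1 is [-3, -3, 1].
Repeating for g2, g3 and assembling the columns gives [[-3, 0, 0], [-3, 0, -3], [1, 1, 1]].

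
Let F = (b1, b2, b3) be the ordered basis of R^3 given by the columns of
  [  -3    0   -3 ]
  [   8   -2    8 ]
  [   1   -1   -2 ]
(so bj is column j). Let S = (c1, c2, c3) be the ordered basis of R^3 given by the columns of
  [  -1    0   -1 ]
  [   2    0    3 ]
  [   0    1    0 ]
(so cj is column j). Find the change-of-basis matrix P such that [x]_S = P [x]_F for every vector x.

Take x = bj: its F-coordinates are the j-th standard unit vector, so P e_j — column j of P — equals [bj]_S.
b1 = c1 + c2 + 2c3, giving column 1 = (1, 1, 2); repeating for each j gives P = [[1, 2, 1], [1, -1, -2], [2, -2, 2]].

[[1, 2, 1], [1, -1, -2], [2, -2, 2]]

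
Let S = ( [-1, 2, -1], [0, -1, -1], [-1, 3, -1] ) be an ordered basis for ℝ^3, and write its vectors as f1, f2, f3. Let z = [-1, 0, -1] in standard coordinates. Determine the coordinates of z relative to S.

[3, 0, -2]

We seek scalars with c_1 f1 + ... + c_3 f3 = z; equivalently solve M c = z where the columns of M are f1, ..., f3.
Gaussian elimination on [M | z] yields c = (3, 0, -2).
Check: 3f1 + 0·f2 - 2f3 = [-1, 0, -1].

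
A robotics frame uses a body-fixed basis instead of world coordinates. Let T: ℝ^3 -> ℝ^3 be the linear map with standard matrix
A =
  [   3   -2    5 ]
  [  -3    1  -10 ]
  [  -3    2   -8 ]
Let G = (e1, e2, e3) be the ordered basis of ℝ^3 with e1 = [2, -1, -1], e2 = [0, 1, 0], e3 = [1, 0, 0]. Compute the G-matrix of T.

[[0, -2, 3], [3, -1, 0], [3, 2, -3]]

The j-th column of [T]_G is [T(ej)]_G.
T(e1) = A e1 = [3, 3, 0] = 0·e1 + 3e2 + 3e3, so column 1 is [0, 3, 3].
Repeating for e2, e3 and assembling the columns gives [[0, -2, 3], [3, -1, 0], [3, 2, -3]].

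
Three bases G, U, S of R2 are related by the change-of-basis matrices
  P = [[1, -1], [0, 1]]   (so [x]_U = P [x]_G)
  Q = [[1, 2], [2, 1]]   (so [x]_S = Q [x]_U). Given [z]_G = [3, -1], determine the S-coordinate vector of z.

[2, 7]

Composing the changes, [z]_S = Q P [z]_G.
Q P = [[1, 1], [2, -1]]; applying this to [3, -1] gives [2, 7].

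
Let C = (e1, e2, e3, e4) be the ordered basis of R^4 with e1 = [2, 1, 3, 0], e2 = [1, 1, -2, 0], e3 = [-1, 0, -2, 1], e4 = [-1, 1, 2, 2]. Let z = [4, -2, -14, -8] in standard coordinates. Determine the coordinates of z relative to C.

[-2, 3, -2, -3]

Write z = c_1 e1 + ... + c_4 e4 and solve for the c_i.
Row-reducing the augmented matrix [M | z] gives c = (-2, 3, -2, -3).
Check: -2e1 + 3e2 - 2e3 - 3e4 = [4, -2, -14, -8].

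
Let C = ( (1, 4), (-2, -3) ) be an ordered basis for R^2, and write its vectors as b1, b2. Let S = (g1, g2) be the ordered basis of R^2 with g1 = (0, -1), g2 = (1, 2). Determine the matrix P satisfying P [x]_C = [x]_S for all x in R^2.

Column j of P is [bj]_S, since P maps C-coordinates to S-coordinates.
Expressing b1 in S: b1 = -2g1 + g2, so column 1 of P is (-2, 1).
Doing the same for each bj gives P = [[-2, -1], [1, -2]].

[[-2, -1], [1, -2]]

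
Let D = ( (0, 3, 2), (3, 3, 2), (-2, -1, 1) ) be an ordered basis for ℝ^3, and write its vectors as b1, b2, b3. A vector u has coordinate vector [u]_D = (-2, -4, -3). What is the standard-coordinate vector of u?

By definition u = -2b1 - 4b2 - 3b3.
Summing componentwise gives (-6, -15, -15).

(-6, -15, -15)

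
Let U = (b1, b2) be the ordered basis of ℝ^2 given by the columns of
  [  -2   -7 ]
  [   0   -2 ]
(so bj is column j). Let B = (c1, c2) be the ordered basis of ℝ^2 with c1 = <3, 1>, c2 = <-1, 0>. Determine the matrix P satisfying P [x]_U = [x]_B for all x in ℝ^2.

Column j of P is [bj]_B, since P maps U-coordinates to B-coordinates.
Expressing b1 in B: b1 = 0·c1 + 2c2, so column 1 of P is <0, 2>.
Doing the same for each bj gives P = [[0, -2], [2, 1]].

[[0, -2], [2, 1]]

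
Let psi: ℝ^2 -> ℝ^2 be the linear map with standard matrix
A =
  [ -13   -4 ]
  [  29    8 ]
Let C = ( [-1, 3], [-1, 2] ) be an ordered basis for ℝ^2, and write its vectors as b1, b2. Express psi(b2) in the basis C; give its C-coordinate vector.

[-3, -2]

Compute psi(b2) = A b2 = [5, -13] in standard coordinates.
Then write this in C-coordinates: solve for y in y_1 b1 + y_2 b2 = [5, -13].
This gives y = [-3, -2], which is column 2 of [psi]_C.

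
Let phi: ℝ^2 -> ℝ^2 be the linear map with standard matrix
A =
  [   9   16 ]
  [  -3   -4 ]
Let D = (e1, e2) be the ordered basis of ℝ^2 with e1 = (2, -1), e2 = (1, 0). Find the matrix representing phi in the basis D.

[[2, 3], [-2, 3]]

Let P have columns e1, e2. Then [phi]_D = P^(-1) A P.
Here det P = 1, so P^(-1) is integer; computing A P first and then P^(-1)(A P) gives [[2, 3], [-2, 3]].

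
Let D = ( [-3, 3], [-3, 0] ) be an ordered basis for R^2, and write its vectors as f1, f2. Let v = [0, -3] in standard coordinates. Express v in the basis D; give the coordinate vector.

[-1, 1]

[v]_D is the unique c with M c = v, where M has columns f1, f2.
System: -3c_1 - 3c_2 = 0, 3c_1 + 0c_2 = -3; solving gives c_1 = -1, c_2 = 1.
Check: -f1 + f2 = [0, -3].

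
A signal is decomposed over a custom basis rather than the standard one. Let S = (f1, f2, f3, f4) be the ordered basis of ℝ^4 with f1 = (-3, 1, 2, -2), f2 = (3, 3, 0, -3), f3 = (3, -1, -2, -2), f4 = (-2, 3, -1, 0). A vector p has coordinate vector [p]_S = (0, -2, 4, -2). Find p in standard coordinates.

The coordinates say p = 0·f1 - 2f2 + 4f3 - 2f4; adding the scaled basis vectors gives (10, -16, -6, -2).

(10, -16, -6, -2)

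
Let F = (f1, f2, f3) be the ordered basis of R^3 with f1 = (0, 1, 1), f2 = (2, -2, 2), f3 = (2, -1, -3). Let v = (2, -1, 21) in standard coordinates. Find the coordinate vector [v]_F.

Write v = c_1 f1 + ... + c_3 f3 and solve for the c_i.
Gaussian elimination on [M | v] yields c = (4, 4, -3).
Check: 4f1 + 4f2 - 3f3 = (2, -1, 21).

(4, 4, -3)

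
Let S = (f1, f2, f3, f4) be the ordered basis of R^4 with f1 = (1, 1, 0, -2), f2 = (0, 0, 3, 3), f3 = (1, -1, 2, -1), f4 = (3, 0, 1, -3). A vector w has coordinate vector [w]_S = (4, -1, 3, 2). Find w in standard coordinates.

(13, 1, 5, -20)

By definition w = 4f1 - f2 + 3f3 + 2f4.
Summing componentwise gives (13, 1, 5, -20).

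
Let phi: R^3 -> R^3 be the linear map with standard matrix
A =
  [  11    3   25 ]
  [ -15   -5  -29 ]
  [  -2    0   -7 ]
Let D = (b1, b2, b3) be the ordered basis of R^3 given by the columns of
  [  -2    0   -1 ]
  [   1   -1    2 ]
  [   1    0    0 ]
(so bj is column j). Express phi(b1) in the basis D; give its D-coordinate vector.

Column 1 of [phi]_D is the D-coordinate vector of phi(b1).
In standard coordinates phi(b1) = A b1 = (6, -4, -3).
Converting to D: (6, -4, -3) = -3b1 + b2 + 0·b3, so the coordinate vector is (-3, 1, 0).

(-3, 1, 0)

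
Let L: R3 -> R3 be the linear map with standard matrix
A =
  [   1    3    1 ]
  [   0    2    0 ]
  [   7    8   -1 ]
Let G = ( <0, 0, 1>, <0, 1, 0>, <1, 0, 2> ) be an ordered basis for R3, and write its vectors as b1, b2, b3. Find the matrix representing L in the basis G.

Let P have columns b1, ..., b3. Then [L]_G = P^(-1) A P.
Here det P = -1, so P^(-1) is integer; computing A P first and then P^(-1)(A P) gives [[-3, 2, -1], [0, 2, 0], [1, 3, 3]].

[[-3, 2, -1], [0, 2, 0], [1, 3, 3]]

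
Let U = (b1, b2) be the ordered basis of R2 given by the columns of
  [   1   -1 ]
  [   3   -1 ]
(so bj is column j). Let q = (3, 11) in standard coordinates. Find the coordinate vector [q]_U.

We seek scalars with c_1 b1 + c_2 b2 = q; equivalently solve M c = q where the columns of M are b1, b2.
System: c_1 - c_2 = 3, 3c_1 - c_2 = 11; solving gives c_1 = 4, c_2 = 1.
Check: 4b1 + b2 = (3, 11).

(4, 1)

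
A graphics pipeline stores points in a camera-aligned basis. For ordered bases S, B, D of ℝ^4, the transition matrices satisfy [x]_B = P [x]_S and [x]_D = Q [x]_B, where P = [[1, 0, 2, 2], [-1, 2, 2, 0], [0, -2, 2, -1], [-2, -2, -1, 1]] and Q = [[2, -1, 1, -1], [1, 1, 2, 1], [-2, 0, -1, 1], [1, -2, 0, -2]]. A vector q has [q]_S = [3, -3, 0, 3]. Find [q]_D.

Composing the changes, [q]_D = Q P [q]_S.
Q P = [[5, -2, 5, 2], [-2, -4, 7, 1], [-4, 0, -7, -2], [7, 0, 0, 0]]; applying this to [3, -3, 0, 3] gives [27, 9, -18, 21].

[27, 9, -18, 21]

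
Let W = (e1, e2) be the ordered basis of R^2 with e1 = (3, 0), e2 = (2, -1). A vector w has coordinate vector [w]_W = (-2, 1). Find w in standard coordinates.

(-4, -1)

The coordinates say w = -2e1 + e2; adding the scaled basis vectors gives (-4, -1).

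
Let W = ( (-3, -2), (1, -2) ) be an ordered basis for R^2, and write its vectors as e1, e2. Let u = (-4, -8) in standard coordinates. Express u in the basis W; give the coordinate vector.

(2, 2)

[u]_W is the unique c with M c = u, where M has columns e1, e2.
System: -3c_1 + c_2 = -4, -2c_1 - 2c_2 = -8; solving gives c_1 = 2, c_2 = 2.
Check: 2e1 + 2e2 = (-4, -8).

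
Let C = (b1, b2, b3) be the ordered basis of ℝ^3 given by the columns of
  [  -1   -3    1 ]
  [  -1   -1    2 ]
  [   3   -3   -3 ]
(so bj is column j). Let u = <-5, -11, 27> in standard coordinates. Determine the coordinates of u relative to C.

[u]_C is the unique c with M c = u, where M has columns b1, ..., b3.
Row-reducing the augmented matrix [M | u] gives c = (4, -1, -4).
Check: 4b1 - b2 - 4b3 = <-5, -11, 27>.

<4, -1, -4>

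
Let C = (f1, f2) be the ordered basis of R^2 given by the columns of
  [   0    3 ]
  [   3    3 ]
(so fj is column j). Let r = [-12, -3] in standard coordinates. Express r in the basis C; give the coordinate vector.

[r]_C is the unique c with M c = r, where M has columns f1, f2.
System: 0c_1 + 3c_2 = -12, 3c_1 + 3c_2 = -3; solving gives c_1 = 3, c_2 = -4.
Check: 3f1 - 4f2 = [-12, -3].

[3, -4]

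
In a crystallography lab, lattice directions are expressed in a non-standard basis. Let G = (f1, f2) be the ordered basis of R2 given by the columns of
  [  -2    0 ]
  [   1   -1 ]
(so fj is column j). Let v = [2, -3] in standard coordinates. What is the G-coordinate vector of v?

[-1, 2]

Write v = c_1 f1 + c_2 f2 and solve for the c_i.
System: -2c_1 + 0c_2 = 2, c_1 - c_2 = -3; solving gives c_1 = -1, c_2 = 2.
Check: -f1 + 2f2 = [2, -3].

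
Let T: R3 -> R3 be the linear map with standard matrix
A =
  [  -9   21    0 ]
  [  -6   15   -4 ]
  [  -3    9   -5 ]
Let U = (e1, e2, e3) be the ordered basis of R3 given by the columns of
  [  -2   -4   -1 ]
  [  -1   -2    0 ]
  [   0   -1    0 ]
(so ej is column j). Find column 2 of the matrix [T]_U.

[0, 1, 2]

Column 2 of [T]_U is the U-coordinate vector of T(e2).
In standard coordinates T(e2) = A e2 = [-6, -2, -1].
Converting to U: [-6, -2, -1] = 0·e1 + e2 + 2e3, so the coordinate vector is [0, 1, 2].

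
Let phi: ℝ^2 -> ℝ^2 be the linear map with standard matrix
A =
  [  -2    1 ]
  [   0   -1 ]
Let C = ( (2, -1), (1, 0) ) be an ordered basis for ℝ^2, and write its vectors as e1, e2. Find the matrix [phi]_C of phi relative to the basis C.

Let P have columns e1, e2. Then [phi]_C = P^(-1) A P.
Here det P = 1, so P^(-1) is integer; computing A P first and then P^(-1)(A P) gives [[-1, 0], [-3, -2]].

[[-1, 0], [-3, -2]]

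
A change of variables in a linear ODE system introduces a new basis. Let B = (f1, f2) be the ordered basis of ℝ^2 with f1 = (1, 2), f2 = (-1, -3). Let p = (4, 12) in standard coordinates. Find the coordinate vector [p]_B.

Write p = c_1 f1 + c_2 f2 and solve for the c_i.
System: c_1 - c_2 = 4, 2c_1 - 3c_2 = 12; solving gives c_1 = 0, c_2 = -4.
Check: 0·f1 - 4f2 = (4, 12).

(0, -4)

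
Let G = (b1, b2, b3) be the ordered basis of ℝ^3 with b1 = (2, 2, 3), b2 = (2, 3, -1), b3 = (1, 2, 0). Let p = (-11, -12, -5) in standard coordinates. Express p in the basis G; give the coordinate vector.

Write p = c_1 b1 + ... + c_3 b3 and solve for the c_i.
Gaussian elimination on [M | p] yields c = (-3, -4, 3).
Check: -3b1 - 4b2 + 3b3 = (-11, -12, -5).

(-3, -4, 3)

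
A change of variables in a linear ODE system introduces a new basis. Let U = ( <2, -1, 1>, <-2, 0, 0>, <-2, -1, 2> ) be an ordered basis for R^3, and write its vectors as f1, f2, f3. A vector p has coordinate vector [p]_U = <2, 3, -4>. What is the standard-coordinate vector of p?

<6, 2, -6>

By definition p = 2f1 + 3f2 - 4f3.
Summing componentwise gives <6, 2, -6>.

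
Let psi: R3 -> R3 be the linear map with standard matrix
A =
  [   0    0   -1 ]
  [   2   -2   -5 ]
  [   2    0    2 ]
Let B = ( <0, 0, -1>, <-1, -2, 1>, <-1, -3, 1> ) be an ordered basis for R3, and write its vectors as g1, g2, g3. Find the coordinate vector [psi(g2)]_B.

<1, 0, 1>

Column 2 of [psi]_B is the B-coordinate vector of psi(g2).
In standard coordinates psi(g2) = A g2 = <-1, -3, 0>.
Converting to B: <-1, -3, 0> = g1 + 0·g2 + g3, so the coordinate vector is <1, 0, 1>.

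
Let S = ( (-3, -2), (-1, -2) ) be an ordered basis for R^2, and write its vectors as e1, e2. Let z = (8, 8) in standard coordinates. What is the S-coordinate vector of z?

(-2, -2)

We seek scalars with c_1 e1 + c_2 e2 = z; equivalently solve M c = z where the columns of M are e1, e2.
System: -3c_1 - c_2 = 8, -2c_1 - 2c_2 = 8; solving gives c_1 = -2, c_2 = -2.
Check: -2e1 - 2e2 = (8, 8).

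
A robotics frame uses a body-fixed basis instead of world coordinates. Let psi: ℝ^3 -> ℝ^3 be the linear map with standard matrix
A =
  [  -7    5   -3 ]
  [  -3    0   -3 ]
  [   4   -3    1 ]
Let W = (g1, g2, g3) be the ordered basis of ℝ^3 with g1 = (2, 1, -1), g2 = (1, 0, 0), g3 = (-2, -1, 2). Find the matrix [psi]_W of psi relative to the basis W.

[[-2, -2, -3], [0, -1, 3], [1, 1, -3]]

Let P have columns g1, ..., g3. Then [psi]_W = P^(-1) A P.
Here det P = -1, so P^(-1) is integer; computing A P first and then P^(-1)(A P) gives [[-2, -2, -3], [0, -1, 3], [1, 1, -3]].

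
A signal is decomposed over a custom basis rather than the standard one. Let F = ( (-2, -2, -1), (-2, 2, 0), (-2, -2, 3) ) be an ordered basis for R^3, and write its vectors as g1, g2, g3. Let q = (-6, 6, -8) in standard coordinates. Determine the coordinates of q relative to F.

We seek scalars with c_1 g1 + ... + c_3 g3 = q; equivalently solve M c = q where the columns of M are g1, ..., g3.
Solving this 3x3 system gives c = (2, 3, -2).
Check: 2g1 + 3g2 - 2g3 = (-6, 6, -8).

(2, 3, -2)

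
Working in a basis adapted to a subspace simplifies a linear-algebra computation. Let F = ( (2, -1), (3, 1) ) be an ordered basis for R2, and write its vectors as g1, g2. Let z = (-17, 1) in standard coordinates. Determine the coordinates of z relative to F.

[z]_F is the unique c with M c = z, where M has columns g1, g2.
System: 2c_1 + 3c_2 = -17, -c_1 + c_2 = 1; solving gives c_1 = -4, c_2 = -3.
Check: -4g1 - 3g2 = (-17, 1).

(-4, -3)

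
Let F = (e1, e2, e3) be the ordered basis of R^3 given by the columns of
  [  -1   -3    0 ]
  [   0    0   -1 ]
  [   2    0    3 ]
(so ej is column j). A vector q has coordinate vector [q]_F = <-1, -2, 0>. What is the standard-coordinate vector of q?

By definition q = -e1 - 2e2 + 0·e3.
Summing componentwise gives <7, 0, -2>.

<7, 0, -2>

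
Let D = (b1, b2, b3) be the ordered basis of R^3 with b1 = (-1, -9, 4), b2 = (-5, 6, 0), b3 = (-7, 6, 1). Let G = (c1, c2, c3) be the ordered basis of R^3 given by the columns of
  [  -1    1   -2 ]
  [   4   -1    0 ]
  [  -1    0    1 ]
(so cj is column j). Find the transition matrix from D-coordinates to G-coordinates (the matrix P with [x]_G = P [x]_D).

Column j of P is [bj]_G, since P maps D-coordinates to G-coordinates.
Expressing b1 in G: b1 = -2c1 + c2 + 2c3, so column 1 of P is (-2, 1, 2).
Doing the same for each bj gives P = [[-2, 1, 1], [1, -2, -2], [2, 1, 2]].

[[-2, 1, 1], [1, -2, -2], [2, 1, 2]]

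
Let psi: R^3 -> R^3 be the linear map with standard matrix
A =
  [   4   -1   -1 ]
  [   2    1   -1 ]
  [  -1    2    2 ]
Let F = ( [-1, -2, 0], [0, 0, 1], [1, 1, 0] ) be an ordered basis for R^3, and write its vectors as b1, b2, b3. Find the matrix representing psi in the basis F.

Let P have columns b1, ..., b3. Then [psi]_F = P^(-1) A P.
Here det P = -1, so P^(-1) is integer; computing A P first and then P^(-1)(A P) gives [[2, 0, 0], [-3, 2, 1], [0, -1, 3]].

[[2, 0, 0], [-3, 2, 1], [0, -1, 3]]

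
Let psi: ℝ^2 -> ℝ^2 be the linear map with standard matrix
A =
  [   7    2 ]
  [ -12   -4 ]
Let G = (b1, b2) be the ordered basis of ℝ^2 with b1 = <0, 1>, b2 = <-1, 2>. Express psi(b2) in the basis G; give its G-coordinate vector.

<-2, 3>

Column 2 of [psi]_G is the G-coordinate vector of psi(b2).
In standard coordinates psi(b2) = A b2 = <-3, 4>.
Converting to G: <-3, 4> = -2b1 + 3b2, so the coordinate vector is <-2, 3>.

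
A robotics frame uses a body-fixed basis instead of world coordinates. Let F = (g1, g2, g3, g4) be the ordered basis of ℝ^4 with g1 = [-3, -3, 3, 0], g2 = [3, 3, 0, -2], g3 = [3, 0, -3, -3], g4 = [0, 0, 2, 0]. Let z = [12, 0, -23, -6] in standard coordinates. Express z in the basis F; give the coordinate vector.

Write z = c_1 g1 + ... + c_4 g4 and solve for the c_i.
Solving this 4x4 system gives c = (-3, -3, 4, -1).
Check: -3g1 - 3g2 + 4g3 - g4 = [12, 0, -23, -6].

[-3, -3, 4, -1]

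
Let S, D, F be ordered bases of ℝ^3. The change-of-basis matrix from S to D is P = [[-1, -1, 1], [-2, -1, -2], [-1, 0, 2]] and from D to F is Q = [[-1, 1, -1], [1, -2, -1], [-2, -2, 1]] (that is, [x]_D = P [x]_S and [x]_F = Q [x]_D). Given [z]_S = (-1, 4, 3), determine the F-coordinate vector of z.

(-15, 9, 23)

First [z]_D = P [z]_S = (0, -8, 7).
Then [z]_F = Q [z]_D = (-15, 9, 23).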